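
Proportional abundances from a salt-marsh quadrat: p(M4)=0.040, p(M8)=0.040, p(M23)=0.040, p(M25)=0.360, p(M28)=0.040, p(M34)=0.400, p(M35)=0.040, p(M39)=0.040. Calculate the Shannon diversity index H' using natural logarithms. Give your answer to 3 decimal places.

Each pᵢ ln pᵢ term (working shown to 5 dp, full precision carried): 0.04×(-3.21888)=-0.12876, 0.04×(-3.21888)=-0.12876, 0.04×(-3.21888)=-0.12876, 0.36×(-1.02165)=-0.36779, 0.04×(-3.21888)=-0.12876, 0.4×(-0.91629)=-0.36652, 0.04×(-3.21888)=-0.12876, 0.04×(-3.21888)=-0.12876.
Sum = -1.50684, so H' = 1.507.

1.507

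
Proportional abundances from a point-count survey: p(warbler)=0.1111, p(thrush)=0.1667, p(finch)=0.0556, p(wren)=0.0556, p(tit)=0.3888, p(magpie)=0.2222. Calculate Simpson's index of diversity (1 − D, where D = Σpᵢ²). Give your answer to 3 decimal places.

0.753

D = 0.1111² + 0.1667² + 0.0556² + 0.0556² + 0.3888² + 0.2222² = 0.01234 + 0.02779 + 0.00309 + 0.00309 + 0.15117 + 0.04937 = 0.24685 (working shown to 5 dp, full precision carried).
So 1 − D = 0.75315, i.e. 0.753 to 3 decimal places.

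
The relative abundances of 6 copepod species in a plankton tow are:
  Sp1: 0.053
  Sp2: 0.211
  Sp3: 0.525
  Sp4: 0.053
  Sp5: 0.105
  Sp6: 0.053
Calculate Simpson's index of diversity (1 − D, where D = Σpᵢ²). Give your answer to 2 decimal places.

D = 0.053² + 0.211² + 0.525² + 0.053² + 0.105² + 0.053² = 0.0028 + 0.0445 + 0.2756 + 0.0028 + 0.0110 + 0.0028 = 0.3396 (working shown to 4 dp, full precision carried).
So 1 − D = 0.6604, i.e. 0.66 to 2 decimal places.

0.66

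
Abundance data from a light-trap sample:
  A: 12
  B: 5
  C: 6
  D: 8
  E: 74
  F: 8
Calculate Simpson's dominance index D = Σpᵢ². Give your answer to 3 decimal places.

Total N = 12+5+6+8+74+8 = 113, so the proportions are 0.10619, 0.04425, 0.0531, 0.0708, 0.65487, 0.0708 (working shown to 5 dp, full precision carried).
D = 0.10619² + 0.04425² + 0.0531² + 0.0708² + 0.65487² + 0.0708² = 0.01128 + 0.00196 + 0.00282 + 0.00501 + 0.42885 + 0.00501 = 0.45493.
To 3 decimal places, D = 0.455.

0.455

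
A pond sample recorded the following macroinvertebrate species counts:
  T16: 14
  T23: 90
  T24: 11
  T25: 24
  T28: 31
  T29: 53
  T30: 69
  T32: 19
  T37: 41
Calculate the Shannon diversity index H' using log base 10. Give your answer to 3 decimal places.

0.866

Total N = 14+90+11+24+31+53+69+19+41 = 352, so the proportions are 0.03977, 0.25568, 0.03125, 0.06818, 0.08807, 0.15057, 0.19602, 0.05398, 0.11648 (working shown to 5 dp, full precision carried).
Each pᵢ log₁₀ pᵢ term: 0.03977×(-1.40041)=-0.05570, 0.25568×(-0.59230)=-0.15144, 0.03125×(-1.50515)=-0.04704, 0.06818×(-1.16633)=-0.07952, 0.08807×(-1.05518)=-0.09293, 0.15057×(-0.82227)=-0.12381, 0.19602×(-0.70769)=-0.13872, 0.05398×(-1.26779)=-0.06843, 0.11648×(-0.93376)=-0.10876.
Sum = -0.86635, so H' = 0.866.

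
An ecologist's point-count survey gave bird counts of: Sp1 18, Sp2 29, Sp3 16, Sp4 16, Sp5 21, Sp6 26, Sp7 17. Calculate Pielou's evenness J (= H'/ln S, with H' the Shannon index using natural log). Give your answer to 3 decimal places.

0.986

Total N = 18+29+16+16+21+26+17 = 143, so the proportions are 0.12587, 0.2028, 0.11189, 0.11189, 0.14685, 0.18182, 0.11888 (working shown to 5 dp, full precision carried).
H' = −Σ pᵢ ln pᵢ = −((-0.26087) + (-0.32357) + (-0.24506) + (-0.24506) + (-0.28171) + (-0.30995) + (-0.25317)) = 1.91941.
With S = 7 species, ln S = 1.94591, so J = 1.91941/1.94591 = 0.98638, i.e. 0.986 to 3 decimal places.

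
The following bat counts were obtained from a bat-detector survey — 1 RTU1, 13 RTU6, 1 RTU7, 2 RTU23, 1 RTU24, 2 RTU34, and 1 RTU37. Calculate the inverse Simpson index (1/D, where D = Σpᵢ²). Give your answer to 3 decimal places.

Total N = 1+13+1+2+1+2+1 = 21, so the proportions are 0.047619, 0.619048, 0.047619, 0.095238, 0.047619, 0.095238, 0.047619 (working shown to 6 dp, full precision carried).
D = 0.047619² + 0.619048² + 0.047619² + 0.095238² + 0.047619² + 0.095238² + 0.047619² = 0.002268 + 0.383220 + 0.002268 + 0.009070 + 0.002268 + 0.009070 + 0.002268 = 0.410431.
So 1/D = 2.43646, i.e. 2.436 to 3 decimal places.

2.436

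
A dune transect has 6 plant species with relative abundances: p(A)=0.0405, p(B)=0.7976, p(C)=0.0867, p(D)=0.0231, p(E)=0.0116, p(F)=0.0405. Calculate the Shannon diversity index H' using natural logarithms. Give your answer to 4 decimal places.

Each pᵢ ln pᵢ term (working shown to 6 dp, full precision carried): 0.0405×(-3.206453)=-0.129861, 0.7976×(-0.226148)=-0.180376, 0.0867×(-2.445301)=-0.212008, 0.0231×(-3.767923)=-0.087039, 0.0116×(-4.456750)=-0.051698, 0.0405×(-3.206453)=-0.129861.
Sum = -0.790843, so H' = 0.7908.

0.7908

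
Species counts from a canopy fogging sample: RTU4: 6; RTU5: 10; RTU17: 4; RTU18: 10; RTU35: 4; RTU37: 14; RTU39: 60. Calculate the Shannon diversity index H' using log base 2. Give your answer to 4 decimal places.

Total N = 6+10+4+10+4+14+60 = 108, so the proportions are 0.055556, 0.092593, 0.037037, 0.092593, 0.037037, 0.12963, 0.555556 (working shown to 6 dp, full precision carried).
Each pᵢ log₂ pᵢ term: 0.055556×(-4.169925)=-0.231663, 0.092593×(-3.432959)=-0.317867, 0.037037×(-4.754888)=-0.176107, 0.092593×(-3.432959)=-0.317867, 0.037037×(-4.754888)=-0.176107, 0.12963×(-2.947533)=-0.382088, 0.555556×(-0.847997)=-0.471109.
Sum = -2.072807, so H' = 2.0728.

2.0728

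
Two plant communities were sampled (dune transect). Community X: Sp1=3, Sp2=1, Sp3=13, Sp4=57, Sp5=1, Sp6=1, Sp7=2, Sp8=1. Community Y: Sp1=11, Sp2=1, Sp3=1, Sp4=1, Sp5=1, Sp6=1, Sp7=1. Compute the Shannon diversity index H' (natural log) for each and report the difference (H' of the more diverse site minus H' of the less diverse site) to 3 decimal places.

Community X: N=79, proportions 0.03797, 0.01266, 0.16456, 0.72152, 0.01266, 0.01266, 0.02532, 0.01266, giving H' = 0.97096 (working shown to 5 dp, full precision carried).
Community Y: N=17, proportions 0.64706, 0.05882, 0.05882, 0.05882, 0.05882, 0.05882, 0.05882, giving H' = 1.28163.
Difference = |0.97096 − 1.28163| = 0.31067, i.e. 0.311 to 3 decimal places.

0.311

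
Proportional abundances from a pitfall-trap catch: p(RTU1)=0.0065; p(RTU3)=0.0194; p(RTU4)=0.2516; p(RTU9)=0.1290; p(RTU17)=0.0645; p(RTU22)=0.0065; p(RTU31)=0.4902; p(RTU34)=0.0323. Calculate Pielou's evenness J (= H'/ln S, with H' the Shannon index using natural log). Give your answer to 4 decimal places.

H' = −Σ pᵢ ln pᵢ = −((-0.032734) + (-0.076484) + (-0.347187) + (-0.264185) + (-0.176800) + (-0.032734) + (-0.349484) + (-0.110876)) = 1.390483 (working shown to 6 dp, full precision carried).
With S = 8 species, ln S = 2.079442, so J = 1.390483/2.079442 = 0.668681, i.e. 0.6687 to 4 decimal places.

0.6687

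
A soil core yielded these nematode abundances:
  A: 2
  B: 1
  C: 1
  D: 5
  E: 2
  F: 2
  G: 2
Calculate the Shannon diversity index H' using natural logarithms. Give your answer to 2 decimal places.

1.80

Total N = 2+1+1+5+2+2+2 = 15, so the proportions are 0.1333, 0.0667, 0.0667, 0.3333, 0.1333, 0.1333, 0.1333 (working shown to 4 dp, full precision carried).
Each pᵢ ln pᵢ term: 0.1333×(-2.0149)=-0.2687, 0.0667×(-2.7081)=-0.1805, 0.0667×(-2.7081)=-0.1805, 0.3333×(-1.0986)=-0.3662, 0.1333×(-2.0149)=-0.2687, 0.1333×(-2.0149)=-0.2687, 0.1333×(-2.0149)=-0.2687.
Sum = -1.8019, so H' = 1.80.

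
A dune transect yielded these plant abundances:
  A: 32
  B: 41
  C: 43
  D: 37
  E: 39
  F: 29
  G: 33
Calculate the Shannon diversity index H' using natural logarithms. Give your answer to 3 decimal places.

Total N = 32+41+43+37+39+29+33 = 254, so the proportions are 0.12598, 0.16142, 0.16929, 0.14567, 0.15354, 0.11417, 0.12992 (working shown to 5 dp, full precision carried).
Each pᵢ ln pᵢ term: 0.12598×(-2.07160)=-0.26099, 0.16142×(-1.82376)=-0.29439, 0.16929×(-1.77613)=-0.30068, 0.14567×(-1.92642)=-0.28062, 0.15354×(-1.87377)=-0.28771, 0.11417×(-2.17004)=-0.24776, 0.12992×(-2.04083)=-0.26515.
Sum = -1.93729, so H' = 1.937.

1.937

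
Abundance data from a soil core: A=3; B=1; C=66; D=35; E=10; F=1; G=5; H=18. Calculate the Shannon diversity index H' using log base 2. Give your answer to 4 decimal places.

Total N = 3+1+66+35+10+1+5+18 = 139, so the proportions are 0.021583, 0.007194, 0.47482, 0.251799, 0.071942, 0.007194, 0.035971, 0.129496 (working shown to 6 dp, full precision carried).
Each pᵢ log₂ pᵢ term: 0.021583×(-5.533979)=-0.119438, 0.007194×(-7.118941)=-0.051215, 0.47482×(-1.074547)=-0.510217, 0.251799×(-1.989658)=-0.500993, 0.071942×(-3.797013)=-0.273166, 0.007194×(-7.118941)=-0.051215, 0.035971×(-4.797013)=-0.172554, 0.129496×(-2.949016)=-0.381887.
Sum = -2.060687, so H' = 2.0607.

2.0607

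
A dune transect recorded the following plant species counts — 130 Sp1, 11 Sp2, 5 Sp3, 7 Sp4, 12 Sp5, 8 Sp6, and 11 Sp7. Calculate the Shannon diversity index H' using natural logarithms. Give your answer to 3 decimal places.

Total N = 130+11+5+7+12+8+11 = 184, so the proportions are 0.70652, 0.05978, 0.02717, 0.03804, 0.06522, 0.04348, 0.05978 (working shown to 5 dp, full precision carried).
Each pᵢ ln pᵢ term: 0.70652×(-0.34740)=-0.24545, 0.05978×(-2.81704)=-0.16841, 0.02717×(-3.60550)=-0.09798, 0.03804×(-3.26903)=-0.12437, 0.06522×(-2.73003)=-0.17805, 0.04348×(-3.13549)=-0.13633, 0.05978×(-2.81704)=-0.16841.
Sum = -1.11898, so H' = 1.119.

1.119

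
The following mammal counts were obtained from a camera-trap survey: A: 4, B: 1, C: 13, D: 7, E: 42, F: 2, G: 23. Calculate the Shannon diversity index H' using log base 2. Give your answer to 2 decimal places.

Total N = 4+1+13+7+42+2+23 = 92, so the proportions are 0.0435, 0.0109, 0.1413, 0.0761, 0.4565, 0.0217, 0.25 (working shown to 4 dp, full precision carried).
Each pᵢ log₂ pᵢ term: 0.0435×(-4.5236)=-0.1967, 0.0109×(-6.5236)=-0.0709, 0.1413×(-2.8231)=-0.3989, 0.0761×(-3.7162)=-0.2828, 0.4565×(-1.1312)=-0.5164, 0.0217×(-5.5236)=-0.1201, 0.25×(-2.0000)=-0.5000.
Sum = -2.0858, so H' = 2.09.

2.09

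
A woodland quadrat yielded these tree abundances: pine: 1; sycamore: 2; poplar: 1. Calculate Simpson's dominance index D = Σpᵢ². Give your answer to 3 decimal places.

0.375

Total N = 1+2+1 = 4, so the proportions are 0.25, 0.5, 0.25 (working shown to 5 dp, full precision carried).
D = 0.25² + 0.5² + 0.25² = 0.06250 + 0.25000 + 0.06250 = 0.37500.
To 3 decimal places, D = 0.375.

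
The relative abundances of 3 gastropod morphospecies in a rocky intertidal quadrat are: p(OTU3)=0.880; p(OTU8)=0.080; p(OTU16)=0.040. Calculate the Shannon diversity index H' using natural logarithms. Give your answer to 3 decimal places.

Each pᵢ ln pᵢ term (working shown to 5 dp, full precision carried): 0.88×(-0.12783)=-0.11249, 0.08×(-2.52573)=-0.20206, 0.04×(-3.21888)=-0.12876.
Sum = -0.44331, so H' = 0.443.

0.443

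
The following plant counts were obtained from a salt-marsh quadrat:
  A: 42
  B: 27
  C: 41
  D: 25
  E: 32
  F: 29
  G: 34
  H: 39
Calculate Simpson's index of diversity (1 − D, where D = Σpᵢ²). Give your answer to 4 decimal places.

Total N = 42+27+41+25+32+29+34+39 = 269, so the proportions are 0.156134, 0.100372, 0.152416, 0.092937, 0.118959, 0.107807, 0.126394, 0.144981 (working shown to 6 dp, full precision carried).
D = 0.156134² + 0.100372² + 0.152416² + 0.092937² + 0.118959² + 0.107807² + 0.126394² + 0.144981² = 0.024378 + 0.010074 + 0.023231 + 0.008637 + 0.014151 + 0.011622 + 0.015975 + 0.021020 = 0.129089.
So 1 − D = 0.870911, i.e. 0.8709 to 4 decimal places.

0.8709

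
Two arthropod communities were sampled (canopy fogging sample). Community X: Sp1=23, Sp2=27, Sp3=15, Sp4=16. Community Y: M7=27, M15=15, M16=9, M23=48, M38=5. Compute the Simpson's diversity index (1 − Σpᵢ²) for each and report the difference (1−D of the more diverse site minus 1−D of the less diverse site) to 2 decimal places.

Community X: N=81, proportions 0.28395, 0.33333, 0.18519, 0.19753, giving 1−D = 0.73495 (working shown to 5 dp, full precision carried).
Community Y: N=104, proportions 0.25962, 0.14423, 0.08654, 0.46154, 0.04808, giving 1−D = 0.68898.
Difference = |0.73495 − 0.68898| = 0.04597, i.e. 0.05 to 2 decimal places.

0.05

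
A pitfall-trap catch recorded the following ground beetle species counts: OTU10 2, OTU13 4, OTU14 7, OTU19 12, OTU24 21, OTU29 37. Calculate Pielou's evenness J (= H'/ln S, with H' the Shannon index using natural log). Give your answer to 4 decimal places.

Total N = 2+4+7+12+21+37 = 83, so the proportions are 0.024096, 0.048193, 0.084337, 0.144578, 0.253012, 0.445783 (working shown to 6 dp, full precision carried).
H' = −Σ pᵢ ln pᵢ = −((-0.089776) + (-0.146147) + (-0.208560) + (-0.279605) + (-0.347719) + (-0.360158)) = 1.431965.
With S = 6 species, ln S = 1.791759, so J = 1.431965/1.791759 = 0.799195, i.e. 0.7992 to 4 decimal places.

0.7992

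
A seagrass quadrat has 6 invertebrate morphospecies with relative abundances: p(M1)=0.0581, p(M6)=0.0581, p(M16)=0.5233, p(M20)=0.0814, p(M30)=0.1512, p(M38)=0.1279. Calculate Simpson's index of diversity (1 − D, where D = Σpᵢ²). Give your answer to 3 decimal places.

D = 0.0581² + 0.0581² + 0.5233² + 0.0814² + 0.1512² + 0.1279² = 0.00338 + 0.00338 + 0.27384 + 0.00663 + 0.02286 + 0.01636 = 0.32644 (working shown to 5 dp, full precision carried).
So 1 − D = 0.67356, i.e. 0.674 to 3 decimal places.

0.674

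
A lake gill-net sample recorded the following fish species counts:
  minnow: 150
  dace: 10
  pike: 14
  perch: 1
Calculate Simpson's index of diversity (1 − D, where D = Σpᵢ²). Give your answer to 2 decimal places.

Total N = 150+10+14+1 = 175, so the proportions are 0.8571, 0.0571, 0.08, 0.0057 (working shown to 4 dp, full precision carried).
D = 0.8571² + 0.0571² + 0.08² + 0.0057² = 0.7347 + 0.0033 + 0.0064 + 0.0000 = 0.7444.
So 1 − D = 0.2556, i.e. 0.26 to 2 decimal places.

0.26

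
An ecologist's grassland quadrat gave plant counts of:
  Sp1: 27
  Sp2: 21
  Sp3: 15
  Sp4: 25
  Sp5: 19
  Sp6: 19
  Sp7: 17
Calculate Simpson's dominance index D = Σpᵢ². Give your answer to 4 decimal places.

Total N = 27+21+15+25+19+19+17 = 143, so the proportions are 0.188811, 0.146853, 0.104895, 0.174825, 0.132867, 0.132867, 0.118881 (working shown to 6 dp, full precision carried).
D = 0.188811² + 0.146853² + 0.104895² + 0.174825² + 0.132867² + 0.132867² + 0.118881² = 0.035650 + 0.021566 + 0.011003 + 0.030564 + 0.017654 + 0.017654 + 0.014133 = 0.148222.
To 4 decimal places, D = 0.1482.

0.1482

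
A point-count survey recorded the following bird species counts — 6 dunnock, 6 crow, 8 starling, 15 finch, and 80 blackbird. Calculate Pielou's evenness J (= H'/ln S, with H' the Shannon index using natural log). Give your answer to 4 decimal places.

0.6286

Total N = 6+6+8+15+80 = 115, so the proportions are 0.052174, 0.052174, 0.069565, 0.130435, 0.695652 (working shown to 6 dp, full precision carried).
H' = −Σ pᵢ ln pᵢ = −((-0.154079) + (-0.154079) + (-0.185425) + (-0.265680) + (-0.252456)) = 1.011719.
With S = 5 species, ln S = 1.609438, so J = 1.011719/1.609438 = 0.628616, i.e. 0.6286 to 4 decimal places.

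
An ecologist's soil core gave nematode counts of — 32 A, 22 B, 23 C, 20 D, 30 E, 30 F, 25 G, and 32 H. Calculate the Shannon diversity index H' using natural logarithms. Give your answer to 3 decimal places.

2.065

Total N = 32+22+23+20+30+30+25+32 = 214, so the proportions are 0.14953, 0.1028, 0.10748, 0.09346, 0.14019, 0.14019, 0.11682, 0.14953 (working shown to 5 dp, full precision carried).
Each pᵢ ln pᵢ term: 0.14953×(-1.90024)=-0.28415, 0.1028×(-2.27493)=-0.23387, 0.10748×(-2.23048)=-0.23972, 0.09346×(-2.37024)=-0.22152, 0.14019×(-1.96478)=-0.27544, 0.14019×(-1.96478)=-0.27544, 0.11682×(-2.14710)=-0.25083, 0.14953×(-1.90024)=-0.28415.
Sum = -2.06511, so H' = 2.065.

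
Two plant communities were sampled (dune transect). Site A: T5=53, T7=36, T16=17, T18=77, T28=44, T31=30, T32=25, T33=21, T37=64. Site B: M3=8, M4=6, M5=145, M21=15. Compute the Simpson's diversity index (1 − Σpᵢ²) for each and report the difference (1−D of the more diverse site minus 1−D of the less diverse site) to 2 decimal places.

Site A: N=367, proportions 0.1444, 0.0981, 0.0463, 0.2098, 0.1199, 0.0817, 0.0681, 0.0572, 0.1744, giving 1−D = 0.8640 (working shown to 4 dp, full precision carried).
Site B: N=174, proportions 0.046, 0.0345, 0.8333, 0.0862, giving 1−D = 0.2948.
Difference = |0.8640 − 0.2948| = 0.5692, i.e. 0.57 to 2 decimal places.

0.57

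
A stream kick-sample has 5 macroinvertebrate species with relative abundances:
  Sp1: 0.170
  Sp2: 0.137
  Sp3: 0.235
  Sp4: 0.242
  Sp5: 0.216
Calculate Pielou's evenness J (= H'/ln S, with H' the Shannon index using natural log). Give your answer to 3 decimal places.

H' = −Σ pᵢ ln pᵢ = −((-0.30123) + (-0.27233) + (-0.34032) + (-0.34335) + (-0.33102)) = 1.58825 (working shown to 5 dp, full precision carried).
With S = 5 species, ln S = 1.60944, so J = 1.58825/1.60944 = 0.98683, i.e. 0.987 to 3 decimal places.

0.987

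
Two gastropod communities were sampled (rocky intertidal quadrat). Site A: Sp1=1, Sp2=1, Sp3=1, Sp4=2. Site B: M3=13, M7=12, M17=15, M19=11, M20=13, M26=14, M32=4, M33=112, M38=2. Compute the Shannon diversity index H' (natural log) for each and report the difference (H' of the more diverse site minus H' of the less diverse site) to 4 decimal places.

Site A: N=5, proportions 0.2, 0.2, 0.2, 0.4, giving H' = 1.332179 (working shown to 6 dp, full precision carried).
Site B: N=196, proportions 0.066327, 0.061224, 0.076531, 0.056122, 0.066327, 0.071429, 0.020408, 0.571429, 0.010204, giving H' = 1.523751.
Difference = |1.332179 − 1.523751| = 0.191572, i.e. 0.1916 to 4 decimal places.

0.1916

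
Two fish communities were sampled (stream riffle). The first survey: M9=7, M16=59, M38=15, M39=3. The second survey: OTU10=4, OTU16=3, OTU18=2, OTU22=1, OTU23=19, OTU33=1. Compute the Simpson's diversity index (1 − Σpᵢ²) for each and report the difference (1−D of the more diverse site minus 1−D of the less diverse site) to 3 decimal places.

The first survey: N=84, proportions 0.08333, 0.70238, 0.17857, 0.03571, giving 1−D = 0.46655 (working shown to 5 dp, full precision carried).
The second survey: N=30, proportions 0.13333, 0.1, 0.06667, 0.03333, 0.63333, 0.03333, giving 1−D = 0.56444.
Difference = |0.46655 − 0.56444| = 0.09789, i.e. 0.098 to 3 decimal places.

0.098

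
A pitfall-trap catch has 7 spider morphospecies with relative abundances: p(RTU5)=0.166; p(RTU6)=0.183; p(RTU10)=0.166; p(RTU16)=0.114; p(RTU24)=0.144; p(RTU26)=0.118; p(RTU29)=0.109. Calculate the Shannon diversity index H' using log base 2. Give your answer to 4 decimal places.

Each pᵢ log₂ pᵢ term (working shown to 6 dp, full precision carried): 0.166×(-2.590745)=-0.430064, 0.183×(-2.450084)=-0.448365, 0.166×(-2.590745)=-0.430064, 0.114×(-3.132894)=-0.357150, 0.144×(-2.795859)=-0.402604, 0.118×(-3.083141)=-0.363811, 0.109×(-3.197600)=-0.348538.
Sum = -2.780595, so H' = 2.7806.

2.7806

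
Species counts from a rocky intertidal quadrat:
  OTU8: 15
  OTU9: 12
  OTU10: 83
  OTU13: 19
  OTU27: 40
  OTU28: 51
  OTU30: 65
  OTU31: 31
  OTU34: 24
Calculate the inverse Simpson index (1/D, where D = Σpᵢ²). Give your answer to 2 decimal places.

Total N = 15+12+83+19+40+51+65+31+24 = 340, so the proportions are 0.044118, 0.035294, 0.244118, 0.055882, 0.117647, 0.15, 0.191176, 0.091176, 0.070588 (working shown to 6 dp, full precision carried).
D = 0.044118² + 0.035294² + 0.244118² + 0.055882² + 0.117647² + 0.15² + 0.191176² + 0.091176² + 0.070588² = 0.001946 + 0.001246 + 0.059593 + 0.003123 + 0.013841 + 0.022500 + 0.036548 + 0.008313 + 0.004983 = 0.152093.
So 1/D = 6.5749, i.e. 6.57 to 2 decimal places.

6.57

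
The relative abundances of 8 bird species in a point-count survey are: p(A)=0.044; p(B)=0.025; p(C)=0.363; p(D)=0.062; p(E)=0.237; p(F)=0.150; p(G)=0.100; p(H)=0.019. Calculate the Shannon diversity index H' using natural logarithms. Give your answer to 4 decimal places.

1.7012

Each pᵢ ln pᵢ term (working shown to 6 dp, full precision carried): 0.044×(-3.123566)=-0.137437, 0.025×(-3.688879)=-0.092222, 0.363×(-1.013352)=-0.367847, 0.062×(-2.780621)=-0.172398, 0.237×(-1.439695)=-0.341208, 0.15×(-1.897120)=-0.284568, 0.1×(-2.302585)=-0.230259, 0.019×(-3.963316)=-0.075303.
Sum = -1.701242, so H' = 1.7012.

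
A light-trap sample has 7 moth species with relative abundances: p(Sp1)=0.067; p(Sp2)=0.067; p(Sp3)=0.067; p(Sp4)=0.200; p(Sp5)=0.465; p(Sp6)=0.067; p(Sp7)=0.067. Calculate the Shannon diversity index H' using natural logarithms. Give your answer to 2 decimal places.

Each pᵢ ln pᵢ term (working shown to 4 dp, full precision carried): 0.067×(-2.7031)=-0.1811, 0.067×(-2.7031)=-0.1811, 0.067×(-2.7031)=-0.1811, 0.2×(-1.6094)=-0.3219, 0.465×(-0.7657)=-0.3561, 0.067×(-2.7031)=-0.1811, 0.067×(-2.7031)=-0.1811.
Sum = -1.5835, so H' = 1.58.

1.58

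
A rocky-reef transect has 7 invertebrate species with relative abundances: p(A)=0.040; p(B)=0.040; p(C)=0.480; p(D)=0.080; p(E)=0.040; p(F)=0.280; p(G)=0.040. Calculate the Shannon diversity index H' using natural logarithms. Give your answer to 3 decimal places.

1.426

Each pᵢ ln pᵢ term (working shown to 5 dp, full precision carried): 0.04×(-3.21888)=-0.12876, 0.04×(-3.21888)=-0.12876, 0.48×(-0.73397)=-0.35231, 0.08×(-2.52573)=-0.20206, 0.04×(-3.21888)=-0.12876, 0.28×(-1.27297)=-0.35643, 0.04×(-3.21888)=-0.12876.
Sum = -1.42581, so H' = 1.426.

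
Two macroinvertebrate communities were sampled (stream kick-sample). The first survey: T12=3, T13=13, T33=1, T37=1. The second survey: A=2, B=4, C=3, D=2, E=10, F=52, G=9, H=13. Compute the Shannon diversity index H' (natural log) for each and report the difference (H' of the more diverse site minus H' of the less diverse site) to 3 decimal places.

0.613

The first survey: N=18, proportions 0.166667, 0.722222, 0.055556, 0.055556, giving H' = 0.854806 (working shown to 6 dp, full precision carried).
The second survey: N=95, proportions 0.021053, 0.042105, 0.031579, 0.021053, 0.105263, 0.547368, 0.094737, 0.136842, giving H' = 1.467314.
Difference = |0.854806 − 1.467314| = 0.612508, i.e. 0.613 to 3 decimal places.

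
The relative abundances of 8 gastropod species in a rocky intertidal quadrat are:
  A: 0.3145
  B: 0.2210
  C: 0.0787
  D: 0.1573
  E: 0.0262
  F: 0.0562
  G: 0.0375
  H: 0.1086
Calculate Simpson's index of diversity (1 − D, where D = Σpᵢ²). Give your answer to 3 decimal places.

D = 0.3145² + 0.221² + 0.0787² + 0.1573² + 0.0262² + 0.0562² + 0.0375² + 0.1086² = 0.09891 + 0.04884 + 0.00619 + 0.02474 + 0.00069 + 0.00316 + 0.00141 + 0.01179 = 0.19573 (working shown to 5 dp, full precision carried).
So 1 − D = 0.80427, i.e. 0.804 to 3 decimal places.

0.804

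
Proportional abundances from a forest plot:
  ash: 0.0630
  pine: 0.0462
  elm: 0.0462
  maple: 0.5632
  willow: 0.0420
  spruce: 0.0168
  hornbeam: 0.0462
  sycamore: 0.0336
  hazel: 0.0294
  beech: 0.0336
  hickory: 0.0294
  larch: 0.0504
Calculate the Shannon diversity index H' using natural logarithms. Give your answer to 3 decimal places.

1.711

Each pᵢ ln pᵢ term (working shown to 5 dp, full precision carried): 0.063×(-2.76462)=-0.17417, 0.0462×(-3.07478)=-0.14205, 0.0462×(-3.07478)=-0.14205, 0.5632×(-0.57412)=-0.32334, 0.042×(-3.17009)=-0.13314, 0.0168×(-4.08638)=-0.06865, 0.0462×(-3.07478)=-0.14205, 0.0336×(-3.39323)=-0.11401, 0.0294×(-3.52676)=-0.10369, 0.0336×(-3.39323)=-0.11401, 0.0294×(-3.52676)=-0.10369, 0.0504×(-2.98776)=-0.15058.
Sum = -1.71146, so H' = 1.711.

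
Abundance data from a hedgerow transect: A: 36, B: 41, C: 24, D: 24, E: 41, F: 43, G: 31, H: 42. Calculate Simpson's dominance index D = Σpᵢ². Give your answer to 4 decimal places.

0.1306

Total N = 36+41+24+24+41+43+31+42 = 282, so the proportions are 0.12766, 0.14539, 0.085106, 0.085106, 0.14539, 0.152482, 0.109929, 0.148936 (working shown to 6 dp, full precision carried).
D = 0.12766² + 0.14539² + 0.085106² + 0.085106² + 0.14539² + 0.152482² + 0.109929² + 0.148936² = 0.016297 + 0.021138 + 0.007243 + 0.007243 + 0.021138 + 0.023251 + 0.012084 + 0.022182 = 0.130577.
To 4 decimal places, D = 0.1306.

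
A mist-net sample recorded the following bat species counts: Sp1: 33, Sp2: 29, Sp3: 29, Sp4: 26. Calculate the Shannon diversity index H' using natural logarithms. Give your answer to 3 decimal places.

1.383

Total N = 33+29+29+26 = 117, so the proportions are 0.28205, 0.24786, 0.24786, 0.22222 (working shown to 5 dp, full precision carried).
Each pᵢ ln pᵢ term: 0.28205×(-1.26567)=-0.35698, 0.24786×(-1.39488)=-0.34574, 0.24786×(-1.39488)=-0.34574, 0.22222×(-1.50408)=-0.33424.
Sum = -1.38270, so H' = 1.383.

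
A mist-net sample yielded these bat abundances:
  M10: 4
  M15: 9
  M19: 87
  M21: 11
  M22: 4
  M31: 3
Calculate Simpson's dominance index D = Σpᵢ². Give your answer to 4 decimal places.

0.5610

Total N = 4+9+87+11+4+3 = 118, so the proportions are 0.033898, 0.076271, 0.737288, 0.09322, 0.033898, 0.025424 (working shown to 6 dp, full precision carried).
D = 0.033898² + 0.076271² + 0.737288² + 0.09322² + 0.033898² + 0.025424² = 0.001149 + 0.005817 + 0.543594 + 0.008690 + 0.001149 + 0.000646 = 0.561046.
To 4 decimal places, D = 0.5610.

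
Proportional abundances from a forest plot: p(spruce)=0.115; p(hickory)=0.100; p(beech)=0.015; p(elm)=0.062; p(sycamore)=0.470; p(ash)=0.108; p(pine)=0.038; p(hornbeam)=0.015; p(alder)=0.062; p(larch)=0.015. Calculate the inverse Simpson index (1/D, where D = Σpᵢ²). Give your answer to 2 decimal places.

3.77

D = 0.115² + 0.1² + 0.015² + 0.062² + 0.47² + 0.108² + 0.038² + 0.015² + 0.062² + 0.015² = 0.013225 + 0.010000 + 0.000225 + 0.003844 + 0.220900 + 0.011664 + 0.001444 + 0.000225 + 0.003844 + 0.000225 = 0.265596 (working shown to 6 dp, full precision carried).
So 1/D = 3.7651, i.e. 3.77 to 2 decimal places.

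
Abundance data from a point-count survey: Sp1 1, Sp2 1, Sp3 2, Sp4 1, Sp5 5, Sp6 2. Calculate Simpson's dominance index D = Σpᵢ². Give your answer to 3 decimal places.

0.250

Total N = 1+1+2+1+5+2 = 12, so the proportions are 0.08333, 0.08333, 0.16667, 0.08333, 0.41667, 0.16667 (working shown to 5 dp, full precision carried).
D = 0.08333² + 0.08333² + 0.16667² + 0.08333² + 0.41667² + 0.16667² = 0.00694 + 0.00694 + 0.02778 + 0.00694 + 0.17361 + 0.02778 = 0.25000.
To 3 decimal places, D = 0.250.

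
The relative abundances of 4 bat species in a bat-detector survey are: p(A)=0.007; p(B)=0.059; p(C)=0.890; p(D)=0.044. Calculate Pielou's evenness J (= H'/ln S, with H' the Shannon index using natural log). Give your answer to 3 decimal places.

H' = −Σ pᵢ ln pᵢ = −((-0.03473) + (-0.16698) + (-0.10372) + (-0.13744)) = 0.44287 (working shown to 5 dp, full precision carried).
With S = 4 species, ln S = 1.38629, so J = 0.44287/1.38629 = 0.31946, i.e. 0.319 to 3 decimal places.

0.319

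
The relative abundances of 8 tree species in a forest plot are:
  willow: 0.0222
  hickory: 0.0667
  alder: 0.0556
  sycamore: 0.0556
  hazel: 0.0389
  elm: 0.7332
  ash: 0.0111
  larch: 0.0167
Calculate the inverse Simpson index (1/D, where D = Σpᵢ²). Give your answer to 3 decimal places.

1.816

D = 0.0222² + 0.0667² + 0.0556² + 0.0556² + 0.0389² + 0.7332² + 0.0111² + 0.0167² = 0.000493 + 0.004449 + 0.003091 + 0.003091 + 0.001513 + 0.537582 + 0.000123 + 0.000279 = 0.550622 (working shown to 6 dp, full precision carried).
So 1/D = 1.81613, i.e. 1.816 to 3 decimal places.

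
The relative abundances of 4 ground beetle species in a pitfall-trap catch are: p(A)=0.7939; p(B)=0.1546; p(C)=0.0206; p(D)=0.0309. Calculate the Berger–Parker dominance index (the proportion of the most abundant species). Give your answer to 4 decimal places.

The largest proportion is 0.7939, i.e. d = 0.7939 to 4 decimal places.

0.7939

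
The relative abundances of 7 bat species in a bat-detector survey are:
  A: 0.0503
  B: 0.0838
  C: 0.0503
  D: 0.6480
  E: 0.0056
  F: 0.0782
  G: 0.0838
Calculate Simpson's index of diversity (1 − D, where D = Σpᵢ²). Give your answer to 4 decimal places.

D = 0.0503² + 0.0838² + 0.0503² + 0.648² + 0.0056² + 0.0782² + 0.0838² = 0.002530 + 0.007022 + 0.002530 + 0.419904 + 0.000031 + 0.006115 + 0.007022 = 0.445156 (working shown to 6 dp, full precision carried).
So 1 − D = 0.554844, i.e. 0.5548 to 4 decimal places.

0.5548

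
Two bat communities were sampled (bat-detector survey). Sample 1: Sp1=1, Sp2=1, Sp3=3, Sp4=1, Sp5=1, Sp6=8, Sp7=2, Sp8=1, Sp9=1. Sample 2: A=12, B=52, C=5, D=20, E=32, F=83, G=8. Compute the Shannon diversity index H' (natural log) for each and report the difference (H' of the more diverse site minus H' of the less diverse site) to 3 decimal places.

0.228

Sample 1: N=19, proportions 0.05263, 0.05263, 0.15789, 0.05263, 0.05263, 0.42105, 0.10526, 0.05263, 0.05263, giving H' = 1.82246 (working shown to 5 dp, full precision carried).
Sample 2: N=212, proportions 0.0566, 0.24528, 0.02358, 0.09434, 0.15094, 0.39151, 0.03774, giving H' = 1.59457.
Difference = |1.82246 − 1.59457| = 0.22789, i.e. 0.228 to 3 decimal places.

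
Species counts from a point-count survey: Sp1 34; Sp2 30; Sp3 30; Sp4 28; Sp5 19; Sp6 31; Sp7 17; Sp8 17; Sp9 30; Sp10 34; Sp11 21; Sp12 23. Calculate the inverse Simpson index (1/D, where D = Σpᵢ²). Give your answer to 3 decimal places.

Total N = 34+30+30+28+19+31+17+17+30+34+21+23 = 314, so the proportions are 0.10828025, 0.0955414, 0.0955414, 0.08917197, 0.06050955, 0.09872611, 0.05414013, 0.05414013, 0.0955414, 0.10828025, 0.06687898, 0.07324841 (working shown to 8 dp, full precision carried).
D = 0.10828025² + 0.0955414² + 0.0955414² + 0.08917197² + 0.06050955² + 0.09872611² + 0.05414013² + 0.05414013² + 0.0955414² + 0.10828025² + 0.06687898² + 0.07324841² = 0.01172461 + 0.00912816 + 0.00912816 + 0.00795164 + 0.00366141 + 0.00974685 + 0.00293115 + 0.00293115 + 0.00912816 + 0.01172461 + 0.00447280 + 0.00536533 = 0.08789403.
So 1/D = 11.37734, i.e. 11.377 to 3 decimal places.

11.377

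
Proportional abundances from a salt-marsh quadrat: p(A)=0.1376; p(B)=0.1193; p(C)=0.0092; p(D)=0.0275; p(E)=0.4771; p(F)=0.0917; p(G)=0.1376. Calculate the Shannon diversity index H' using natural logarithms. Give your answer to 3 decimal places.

Each pᵢ ln pᵢ term (working shown to 5 dp, full precision carried): 0.1376×(-1.98340)=-0.27292, 0.1193×(-2.12611)=-0.25365, 0.0092×(-4.68855)=-0.04313, 0.0275×(-3.59357)=-0.09882, 0.4771×(-0.74003)=-0.35307, 0.0917×(-2.38923)=-0.21909, 0.1376×(-1.98340)=-0.27292.
Sum = -1.51360, so H' = 1.514.

1.514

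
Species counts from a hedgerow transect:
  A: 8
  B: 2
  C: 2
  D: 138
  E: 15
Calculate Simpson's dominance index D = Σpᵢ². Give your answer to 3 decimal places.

Total N = 8+2+2+138+15 = 165, so the proportions are 0.04848, 0.01212, 0.01212, 0.83636, 0.09091 (working shown to 5 dp, full precision carried).
D = 0.04848² + 0.01212² + 0.01212² + 0.83636² + 0.09091² = 0.00235 + 0.00015 + 0.00015 + 0.69950 + 0.00826 = 0.71041.
To 3 decimal places, D = 0.710.

0.710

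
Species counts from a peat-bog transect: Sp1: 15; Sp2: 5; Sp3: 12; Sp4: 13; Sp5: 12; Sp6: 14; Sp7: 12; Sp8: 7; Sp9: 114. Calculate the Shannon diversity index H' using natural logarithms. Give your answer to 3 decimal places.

Total N = 15+5+12+13+12+14+12+7+114 = 204, so the proportions are 0.07353, 0.02451, 0.05882, 0.06373, 0.05882, 0.06863, 0.05882, 0.03431, 0.55882 (working shown to 5 dp, full precision carried).
Each pᵢ ln pᵢ term: 0.07353×(-2.61007)=-0.19192, 0.02451×(-3.70868)=-0.09090, 0.05882×(-2.83321)=-0.16666, 0.06373×(-2.75317)=-0.17545, 0.05882×(-2.83321)=-0.16666, 0.06863×(-2.67906)=-0.18386, 0.05882×(-2.83321)=-0.16666, 0.03431×(-3.37221)=-0.11571, 0.55882×(-0.58192)=-0.32519.
Sum = -1.58300, so H' = 1.583.

1.583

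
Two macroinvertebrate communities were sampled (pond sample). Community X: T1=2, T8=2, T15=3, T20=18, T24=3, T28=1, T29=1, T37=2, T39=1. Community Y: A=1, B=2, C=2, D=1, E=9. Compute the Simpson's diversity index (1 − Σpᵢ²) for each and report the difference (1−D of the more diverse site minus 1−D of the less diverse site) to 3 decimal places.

Community X: N=33, proportions 0.06061, 0.06061, 0.09091, 0.54545, 0.09091, 0.0303, 0.0303, 0.06061, 0.0303, giving 1−D = 0.67218 (working shown to 5 dp, full precision carried).
Community Y: N=15, proportions 0.06667, 0.13333, 0.13333, 0.06667, 0.6, giving 1−D = 0.59556.
Difference = |0.67218 − 0.59556| = 0.07662, i.e. 0.077 to 3 decimal places.

0.077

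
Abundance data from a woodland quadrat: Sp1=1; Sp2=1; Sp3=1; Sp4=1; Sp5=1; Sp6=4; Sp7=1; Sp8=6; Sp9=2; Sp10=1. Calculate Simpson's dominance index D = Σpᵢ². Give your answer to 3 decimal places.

Total N = 1+1+1+1+1+4+1+6+2+1 = 19, so the proportions are 0.05263, 0.05263, 0.05263, 0.05263, 0.05263, 0.21053, 0.05263, 0.31579, 0.10526, 0.05263 (working shown to 5 dp, full precision carried).
D = 0.05263² + 0.05263² + 0.05263² + 0.05263² + 0.05263² + 0.21053² + 0.05263² + 0.31579² + 0.10526² + 0.05263² = 0.00277 + 0.00277 + 0.00277 + 0.00277 + 0.00277 + 0.04432 + 0.00277 + 0.09972 + 0.01108 + 0.00277 = 0.17452.
To 3 decimal places, D = 0.175.

0.175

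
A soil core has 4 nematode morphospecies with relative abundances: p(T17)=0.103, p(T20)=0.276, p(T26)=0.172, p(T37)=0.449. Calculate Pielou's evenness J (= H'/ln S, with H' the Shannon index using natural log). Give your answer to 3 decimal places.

0.903

H' = −Σ pᵢ ln pᵢ = −((-0.23412) + (-0.35531) + (-0.30276) + (-0.35953)) = 1.25173 (working shown to 5 dp, full precision carried).
With S = 4 species, ln S = 1.38629, so J = 1.25173/1.38629 = 0.90293, i.e. 0.903 to 3 decimal places.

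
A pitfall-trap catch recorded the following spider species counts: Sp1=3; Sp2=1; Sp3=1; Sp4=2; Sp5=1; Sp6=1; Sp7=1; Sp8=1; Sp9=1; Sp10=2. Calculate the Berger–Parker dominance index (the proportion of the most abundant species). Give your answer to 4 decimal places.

0.2143

Total N = 3+1+1+2+1+1+1+1+1+2 = 14, so the proportions are 0.214286, 0.071429, 0.071429, 0.142857, 0.071429, 0.071429, 0.071429, 0.071429, 0.071429, 0.142857 (working shown to 6 dp, full precision carried).
The largest proportion is 0.214286, i.e. d = 0.2143 to 4 decimal places.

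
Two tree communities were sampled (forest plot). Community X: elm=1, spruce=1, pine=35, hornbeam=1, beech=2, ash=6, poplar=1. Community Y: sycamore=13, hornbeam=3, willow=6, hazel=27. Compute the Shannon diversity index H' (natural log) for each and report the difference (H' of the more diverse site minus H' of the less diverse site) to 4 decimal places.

0.1643

Community X: N=47, proportions 0.021277, 0.021277, 0.744681, 0.021277, 0.042553, 0.12766, 0.021277, giving H' = 0.944317 (working shown to 6 dp, full precision carried).
Community Y: N=49, proportions 0.265306, 0.061224, 0.122449, 0.55102, giving H' = 1.108589.
Difference = |0.944317 − 1.108589| = 0.164272, i.e. 0.1643 to 4 decimal places.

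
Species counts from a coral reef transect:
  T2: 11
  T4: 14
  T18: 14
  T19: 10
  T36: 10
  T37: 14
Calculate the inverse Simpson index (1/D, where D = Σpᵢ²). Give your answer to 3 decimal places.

5.862

Total N = 11+14+14+10+10+14 = 73, so the proportions are 0.1506849, 0.1917808, 0.1917808, 0.1369863, 0.1369863, 0.1917808 (working shown to 7 dp, full precision carried).
D = 0.1506849² + 0.1917808² + 0.1917808² + 0.1369863² + 0.1369863² + 0.1917808² = 0.0227059 + 0.0367799 + 0.0367799 + 0.0187652 + 0.0187652 + 0.0367799 = 0.1705761.
So 1/D = 5.86249, i.e. 5.862 to 3 decimal places.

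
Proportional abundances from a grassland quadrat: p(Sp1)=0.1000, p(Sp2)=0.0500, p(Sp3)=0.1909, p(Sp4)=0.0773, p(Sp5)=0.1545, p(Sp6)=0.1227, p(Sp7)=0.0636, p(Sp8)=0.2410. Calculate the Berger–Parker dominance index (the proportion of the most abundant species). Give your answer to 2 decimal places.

The largest proportion is 0.241, i.e. d = 0.24 to 2 decimal places.

0.24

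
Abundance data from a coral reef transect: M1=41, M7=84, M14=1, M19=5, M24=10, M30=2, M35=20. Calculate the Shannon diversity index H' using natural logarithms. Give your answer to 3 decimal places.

Total N = 41+84+1+5+10+2+20 = 163, so the proportions are 0.25153, 0.51534, 0.00613, 0.03067, 0.06135, 0.01227, 0.1227 (working shown to 5 dp, full precision carried).
Each pᵢ ln pᵢ term: 0.25153×(-1.38018)=-0.34716, 0.51534×(-0.66293)=-0.34163, 0.00613×(-5.09375)=-0.03125, 0.03067×(-3.48431)=-0.10688, 0.06135×(-2.79117)=-0.17124, 0.01227×(-4.40060)=-0.05400, 0.1227×(-2.09802)=-0.25743.
Sum = -1.30958, so H' = 1.310.

1.310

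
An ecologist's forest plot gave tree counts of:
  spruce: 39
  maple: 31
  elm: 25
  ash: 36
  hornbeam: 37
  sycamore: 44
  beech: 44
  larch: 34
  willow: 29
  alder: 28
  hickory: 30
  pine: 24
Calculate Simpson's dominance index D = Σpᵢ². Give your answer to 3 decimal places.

0.086

Total N = 39+31+25+36+37+44+44+34+29+28+30+24 = 401, so the proportions are 0.09726, 0.07731, 0.06234, 0.08978, 0.09227, 0.10973, 0.10973, 0.08479, 0.07232, 0.06983, 0.07481, 0.05985 (working shown to 5 dp, full precision carried).
D = 0.09726² + 0.07731² + 0.06234² + 0.08978² + 0.09227² + 0.10973² + 0.10973² + 0.08479² + 0.07232² + 0.06983² + 0.07481² + 0.05985² = 0.00946 + 0.00598 + 0.00389 + 0.00806 + 0.00851 + 0.01204 + 0.01204 + 0.00719 + 0.00523 + 0.00488 + 0.00560 + 0.00358 = 0.08645.
To 3 decimal places, D = 0.086.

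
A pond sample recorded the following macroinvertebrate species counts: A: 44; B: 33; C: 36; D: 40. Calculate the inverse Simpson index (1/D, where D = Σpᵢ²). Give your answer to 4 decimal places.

3.9536

Total N = 44+33+36+40 = 153, so the proportions are 0.2875817, 0.21568627, 0.23529412, 0.26143791 (working shown to 8 dp, full precision carried).
D = 0.2875817² + 0.21568627² + 0.23529412² + 0.26143791² = 0.08270323 + 0.04652057 + 0.05536332 + 0.06834978 = 0.25293690.
So 1/D = 3.953555, i.e. 3.9536 to 4 decimal places.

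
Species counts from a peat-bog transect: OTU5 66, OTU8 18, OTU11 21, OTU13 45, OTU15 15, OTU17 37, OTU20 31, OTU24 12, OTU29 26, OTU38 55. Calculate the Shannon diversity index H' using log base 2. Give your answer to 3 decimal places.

3.129

Total N = 66+18+21+45+15+37+31+12+26+55 = 326, so the proportions are 0.20245, 0.05521, 0.06442, 0.13804, 0.04601, 0.1135, 0.09509, 0.03681, 0.07975, 0.16871 (working shown to 5 dp, full precision carried).
Each pᵢ log₂ pᵢ term: 0.20245×(-2.30433)=-0.46652, 0.05521×(-4.17880)=-0.23073, 0.06442×(-3.95641)=-0.25486, 0.13804×(-2.85688)=-0.39435, 0.04601×(-4.44184)=-0.20438, 0.1135×(-3.13927)=-0.35630, 0.09509×(-3.39453)=-0.32279, 0.03681×(-4.76377)=-0.17535, 0.07975×(-3.64829)=-0.29097, 0.16871×(-2.56737)=-0.43314.
Sum = -3.12940, so H' = 3.129.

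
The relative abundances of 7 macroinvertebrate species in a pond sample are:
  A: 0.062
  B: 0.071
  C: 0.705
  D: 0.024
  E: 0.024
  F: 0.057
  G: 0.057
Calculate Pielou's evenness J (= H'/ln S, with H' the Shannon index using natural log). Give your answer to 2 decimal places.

H' = −Σ pᵢ ln pᵢ = −((-0.1724) + (-0.1878) + (-0.2464) + (-0.0895) + (-0.0895) + (-0.1633) + (-0.1633)) = 1.1122 (working shown to 4 dp, full precision carried).
With S = 7 species, ln S = 1.9459, so J = 1.1122/1.9459 = 0.5716, i.e. 0.57 to 2 decimal places.

0.57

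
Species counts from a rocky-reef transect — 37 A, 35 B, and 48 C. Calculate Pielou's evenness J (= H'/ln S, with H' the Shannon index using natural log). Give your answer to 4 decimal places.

0.9909

Total N = 37+35+48 = 120, so the proportions are 0.308333, 0.291667, 0.4 (working shown to 6 dp, full precision carried).
H' = −Σ pᵢ ln pᵢ = −((-0.362777) + (-0.359375) + (-0.366516)) = 1.088668.
With S = 3 species, ln S = 1.098612, so J = 1.088668/1.098612 = 0.990949, i.e. 0.9909 to 4 decimal places.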